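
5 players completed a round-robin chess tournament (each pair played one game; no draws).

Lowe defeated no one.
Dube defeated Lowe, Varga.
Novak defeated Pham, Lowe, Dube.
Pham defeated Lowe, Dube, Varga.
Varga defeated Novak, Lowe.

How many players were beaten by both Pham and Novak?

Pham beat: Varga, Lowe, Dube.
Novak beat: Pham, Lowe, Dube.
Both beat: Lowe, Dube — 2.

2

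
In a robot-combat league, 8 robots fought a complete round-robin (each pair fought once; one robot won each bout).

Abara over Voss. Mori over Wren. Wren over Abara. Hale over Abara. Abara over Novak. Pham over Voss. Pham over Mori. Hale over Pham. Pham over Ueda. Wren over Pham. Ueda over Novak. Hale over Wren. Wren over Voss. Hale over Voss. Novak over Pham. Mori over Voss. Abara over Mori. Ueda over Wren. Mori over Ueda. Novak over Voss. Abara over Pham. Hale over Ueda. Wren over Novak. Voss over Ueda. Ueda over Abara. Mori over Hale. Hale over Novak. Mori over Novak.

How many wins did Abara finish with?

Abara's results: beat Voss, Pham, Novak, Mori; lost to Hale, Wren, Ueda.
That is 4 wins.

4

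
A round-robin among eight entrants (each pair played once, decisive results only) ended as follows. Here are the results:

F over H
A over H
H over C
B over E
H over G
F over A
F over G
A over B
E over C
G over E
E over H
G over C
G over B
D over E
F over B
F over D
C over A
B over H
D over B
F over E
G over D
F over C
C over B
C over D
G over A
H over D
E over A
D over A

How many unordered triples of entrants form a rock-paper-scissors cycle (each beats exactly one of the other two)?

Win totals: A 2, B 2, C 3, D 3, E 3, F 7, G 5, H 3.
An entrant with w wins dominates both others in C(w,2) triples; summing gives 1 + 1 + 3 + 3 + 3 + 21 + 10 + 3 = 45 transitive triples.
Total triples C(8,3) = 56, so cyclic triples = 56 − 45 = 11.

11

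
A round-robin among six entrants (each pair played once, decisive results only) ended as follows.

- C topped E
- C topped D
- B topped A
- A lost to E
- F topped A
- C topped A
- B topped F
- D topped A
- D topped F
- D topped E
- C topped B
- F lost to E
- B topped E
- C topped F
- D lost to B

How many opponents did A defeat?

A's results: beat no one; lost to B, C, D, E, F.
That is 0 wins.

0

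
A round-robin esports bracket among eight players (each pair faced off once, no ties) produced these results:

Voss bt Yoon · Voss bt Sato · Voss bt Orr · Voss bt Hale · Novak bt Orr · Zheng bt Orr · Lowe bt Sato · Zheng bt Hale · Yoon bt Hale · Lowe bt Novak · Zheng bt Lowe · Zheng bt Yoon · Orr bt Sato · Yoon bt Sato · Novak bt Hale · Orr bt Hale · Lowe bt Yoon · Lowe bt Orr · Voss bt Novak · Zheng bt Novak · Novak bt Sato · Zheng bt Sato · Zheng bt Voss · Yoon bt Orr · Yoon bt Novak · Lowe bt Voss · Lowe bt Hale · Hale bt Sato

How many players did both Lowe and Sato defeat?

0

Lowe beat: Sato, Hale, Novak, Orr, Yoon, Voss.
Sato beat: no one.
No one was beaten by both.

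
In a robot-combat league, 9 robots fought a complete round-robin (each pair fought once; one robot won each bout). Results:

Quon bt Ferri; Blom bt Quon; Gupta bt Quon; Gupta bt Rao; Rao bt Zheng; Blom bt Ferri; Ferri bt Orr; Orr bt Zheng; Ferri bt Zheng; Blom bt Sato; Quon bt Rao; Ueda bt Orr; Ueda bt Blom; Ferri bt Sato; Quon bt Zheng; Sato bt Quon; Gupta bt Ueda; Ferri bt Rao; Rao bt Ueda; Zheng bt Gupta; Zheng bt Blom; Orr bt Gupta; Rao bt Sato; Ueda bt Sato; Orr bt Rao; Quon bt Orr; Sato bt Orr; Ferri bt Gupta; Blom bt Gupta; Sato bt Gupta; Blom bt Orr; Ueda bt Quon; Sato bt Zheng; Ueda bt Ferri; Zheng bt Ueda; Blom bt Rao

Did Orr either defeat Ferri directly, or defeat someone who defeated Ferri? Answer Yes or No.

No

Orr did not beat Ferri directly.
Orr beat Gupta, Zheng, Rao, but each of them lost to Ferri. No two-step path.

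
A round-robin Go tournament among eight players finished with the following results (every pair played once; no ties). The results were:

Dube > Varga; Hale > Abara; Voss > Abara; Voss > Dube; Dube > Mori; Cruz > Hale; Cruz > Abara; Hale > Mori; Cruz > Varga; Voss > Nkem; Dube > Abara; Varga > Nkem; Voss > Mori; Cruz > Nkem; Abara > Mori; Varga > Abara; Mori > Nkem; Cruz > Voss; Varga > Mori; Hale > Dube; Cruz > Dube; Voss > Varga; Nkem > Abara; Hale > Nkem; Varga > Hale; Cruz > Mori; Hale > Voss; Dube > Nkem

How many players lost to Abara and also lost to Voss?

1

Abara beat: Mori.
Voss beat: Nkem, Mori, Dube, Varga, Abara.
Both beat: Mori — 1.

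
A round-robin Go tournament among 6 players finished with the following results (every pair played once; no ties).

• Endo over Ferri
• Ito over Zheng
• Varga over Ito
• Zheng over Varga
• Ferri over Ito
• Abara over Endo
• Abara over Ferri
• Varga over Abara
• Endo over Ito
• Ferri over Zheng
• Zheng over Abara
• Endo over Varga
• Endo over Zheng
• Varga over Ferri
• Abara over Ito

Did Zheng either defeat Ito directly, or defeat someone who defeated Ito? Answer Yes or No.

Yes

Zheng did not beat Ito directly.
Zheng beat Abara, Varga. Of those, Abara beat Ito.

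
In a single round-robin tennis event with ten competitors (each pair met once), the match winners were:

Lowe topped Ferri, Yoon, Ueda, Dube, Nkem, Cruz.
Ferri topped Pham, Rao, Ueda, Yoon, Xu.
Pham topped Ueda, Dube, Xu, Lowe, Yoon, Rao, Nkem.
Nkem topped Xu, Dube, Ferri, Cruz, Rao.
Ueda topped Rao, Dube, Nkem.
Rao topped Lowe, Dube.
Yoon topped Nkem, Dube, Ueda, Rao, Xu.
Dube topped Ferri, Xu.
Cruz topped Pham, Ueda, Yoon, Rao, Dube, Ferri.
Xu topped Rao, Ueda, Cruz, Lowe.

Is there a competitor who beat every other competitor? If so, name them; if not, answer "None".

Highest win total is Pham with 7 (out of 9 possible).
Pham lost to Ferri, Cruz, so no competitor went undefeated.

None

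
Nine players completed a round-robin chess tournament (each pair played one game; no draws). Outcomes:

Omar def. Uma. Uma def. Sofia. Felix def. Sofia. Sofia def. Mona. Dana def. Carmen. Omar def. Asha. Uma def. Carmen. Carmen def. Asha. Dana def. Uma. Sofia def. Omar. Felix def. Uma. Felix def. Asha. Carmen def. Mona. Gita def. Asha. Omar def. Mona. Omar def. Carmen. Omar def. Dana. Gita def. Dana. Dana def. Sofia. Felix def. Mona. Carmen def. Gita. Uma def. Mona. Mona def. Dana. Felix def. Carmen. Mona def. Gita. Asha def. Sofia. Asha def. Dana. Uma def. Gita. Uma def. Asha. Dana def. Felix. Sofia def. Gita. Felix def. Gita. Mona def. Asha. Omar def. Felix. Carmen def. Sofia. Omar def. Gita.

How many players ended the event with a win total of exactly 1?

Win totals: Gita 2, Asha 2, Dana 4, Uma 5, Sofia 3, Omar 7, Felix 6, Carmen 4, Mona 3.
No player has exactly 1 wins.

0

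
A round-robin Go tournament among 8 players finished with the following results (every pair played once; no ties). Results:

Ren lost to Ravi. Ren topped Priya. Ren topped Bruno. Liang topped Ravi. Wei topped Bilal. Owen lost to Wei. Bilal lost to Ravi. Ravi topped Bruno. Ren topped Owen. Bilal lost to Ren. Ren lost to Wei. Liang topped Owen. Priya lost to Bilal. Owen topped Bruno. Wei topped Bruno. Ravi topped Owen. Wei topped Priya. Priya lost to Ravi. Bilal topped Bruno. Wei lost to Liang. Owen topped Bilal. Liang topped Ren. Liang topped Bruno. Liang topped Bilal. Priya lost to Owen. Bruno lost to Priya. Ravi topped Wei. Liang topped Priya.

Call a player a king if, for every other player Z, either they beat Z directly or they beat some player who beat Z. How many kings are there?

Bruno cannot reach Ren, Owen, Priya, Bilal, Ravi, Liang, Wei in two steps.
Ren cannot reach Ravi, Liang, Wei in two steps.
Owen cannot reach Ren, Ravi, Liang, Wei in two steps.
Priya cannot reach Ren, Owen, Bilal, Ravi, Liang, Wei in two steps.
Bilal cannot reach Ren, Owen, Ravi, Liang, Wei in two steps.
Ravi cannot reach Liang in two steps.
Liang reaches everyone (king).
Wei cannot reach Ravi, Liang in two steps.
Kings: Liang — 1.

1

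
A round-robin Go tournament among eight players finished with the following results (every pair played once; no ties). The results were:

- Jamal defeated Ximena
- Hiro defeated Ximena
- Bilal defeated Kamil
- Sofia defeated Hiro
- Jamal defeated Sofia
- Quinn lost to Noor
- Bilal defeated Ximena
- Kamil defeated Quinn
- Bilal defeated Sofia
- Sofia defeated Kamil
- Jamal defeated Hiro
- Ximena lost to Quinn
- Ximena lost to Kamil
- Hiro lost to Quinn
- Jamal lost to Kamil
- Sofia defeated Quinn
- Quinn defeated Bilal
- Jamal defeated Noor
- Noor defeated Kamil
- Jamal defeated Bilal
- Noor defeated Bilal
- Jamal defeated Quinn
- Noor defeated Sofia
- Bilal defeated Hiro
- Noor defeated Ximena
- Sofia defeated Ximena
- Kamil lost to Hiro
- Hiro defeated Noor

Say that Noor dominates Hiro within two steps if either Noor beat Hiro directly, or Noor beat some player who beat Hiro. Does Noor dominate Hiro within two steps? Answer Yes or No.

Yes

Noor did not beat Hiro directly.
Noor beat Sofia, Bilal, Quinn, Ximena, Kamil. Of those, Sofia beat Hiro.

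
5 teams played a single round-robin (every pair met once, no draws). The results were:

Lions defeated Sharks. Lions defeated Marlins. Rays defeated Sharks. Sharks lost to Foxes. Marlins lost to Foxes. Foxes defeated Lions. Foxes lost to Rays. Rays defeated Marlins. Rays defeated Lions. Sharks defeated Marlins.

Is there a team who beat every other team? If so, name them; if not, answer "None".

Rays

Rays has 4 wins out of 4 opponents — a perfect record.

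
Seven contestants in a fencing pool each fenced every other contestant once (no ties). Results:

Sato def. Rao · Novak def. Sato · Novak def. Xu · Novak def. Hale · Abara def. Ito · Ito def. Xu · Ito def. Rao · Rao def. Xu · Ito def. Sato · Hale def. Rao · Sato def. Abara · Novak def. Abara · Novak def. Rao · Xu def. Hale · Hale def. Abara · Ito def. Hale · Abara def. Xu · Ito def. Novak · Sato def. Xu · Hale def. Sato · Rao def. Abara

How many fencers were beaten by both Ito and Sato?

2

Ito beat: Sato, Xu, Novak, Hale, Rao.
Sato beat: Xu, Abara, Rao.
Both beat: Xu, Rao — 2.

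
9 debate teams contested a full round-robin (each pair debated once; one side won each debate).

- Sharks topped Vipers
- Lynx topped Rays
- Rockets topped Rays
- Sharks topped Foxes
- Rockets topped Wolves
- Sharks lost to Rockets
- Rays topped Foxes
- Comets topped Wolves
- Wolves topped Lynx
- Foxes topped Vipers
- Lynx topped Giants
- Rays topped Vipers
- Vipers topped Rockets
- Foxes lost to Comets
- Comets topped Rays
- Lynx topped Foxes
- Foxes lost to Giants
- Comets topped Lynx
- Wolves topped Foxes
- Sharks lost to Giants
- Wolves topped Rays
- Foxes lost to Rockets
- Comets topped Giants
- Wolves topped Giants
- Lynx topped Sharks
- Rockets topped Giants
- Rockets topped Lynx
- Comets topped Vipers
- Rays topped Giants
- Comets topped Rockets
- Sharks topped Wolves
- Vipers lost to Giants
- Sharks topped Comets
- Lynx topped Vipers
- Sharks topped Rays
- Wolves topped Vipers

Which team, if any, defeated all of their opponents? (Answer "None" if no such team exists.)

None

Highest win total is Comets with 7 (out of 8 possible).
Comets lost to Sharks, so no team went undefeated.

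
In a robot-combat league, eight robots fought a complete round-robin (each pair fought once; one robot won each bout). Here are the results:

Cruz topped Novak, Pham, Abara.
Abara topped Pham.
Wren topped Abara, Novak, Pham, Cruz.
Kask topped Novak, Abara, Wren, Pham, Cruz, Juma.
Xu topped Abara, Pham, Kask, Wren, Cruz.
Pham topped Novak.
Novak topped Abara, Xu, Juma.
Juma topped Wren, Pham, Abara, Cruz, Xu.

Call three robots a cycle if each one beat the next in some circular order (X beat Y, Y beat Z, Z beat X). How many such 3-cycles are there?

Win totals: Xu 5, Pham 1, Cruz 3, Novak 3, Kask 6, Wren 4, Abara 1, Juma 5.
A robot with w wins dominates both others in C(w,2) triples; summing gives 10 + 0 + 3 + 3 + 15 + 6 + 0 + 10 = 47 transitive triples.
Total triples C(8,3) = 56, so cyclic triples = 56 − 47 = 9.

9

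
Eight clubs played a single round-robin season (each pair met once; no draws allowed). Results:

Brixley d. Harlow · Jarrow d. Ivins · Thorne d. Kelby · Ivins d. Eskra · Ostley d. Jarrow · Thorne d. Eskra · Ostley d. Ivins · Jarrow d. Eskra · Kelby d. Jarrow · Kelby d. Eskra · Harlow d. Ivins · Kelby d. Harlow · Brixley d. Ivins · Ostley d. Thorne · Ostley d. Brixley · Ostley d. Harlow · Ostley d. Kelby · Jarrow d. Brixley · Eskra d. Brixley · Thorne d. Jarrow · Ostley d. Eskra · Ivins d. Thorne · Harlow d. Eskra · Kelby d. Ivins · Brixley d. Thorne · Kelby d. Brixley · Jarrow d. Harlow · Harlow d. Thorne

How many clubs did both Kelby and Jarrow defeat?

4

Kelby beat: Ivins, Harlow, Jarrow, Brixley, Eskra.
Jarrow beat: Ivins, Harlow, Brixley, Eskra.
Both beat: Ivins, Harlow, Brixley, Eskra — 4.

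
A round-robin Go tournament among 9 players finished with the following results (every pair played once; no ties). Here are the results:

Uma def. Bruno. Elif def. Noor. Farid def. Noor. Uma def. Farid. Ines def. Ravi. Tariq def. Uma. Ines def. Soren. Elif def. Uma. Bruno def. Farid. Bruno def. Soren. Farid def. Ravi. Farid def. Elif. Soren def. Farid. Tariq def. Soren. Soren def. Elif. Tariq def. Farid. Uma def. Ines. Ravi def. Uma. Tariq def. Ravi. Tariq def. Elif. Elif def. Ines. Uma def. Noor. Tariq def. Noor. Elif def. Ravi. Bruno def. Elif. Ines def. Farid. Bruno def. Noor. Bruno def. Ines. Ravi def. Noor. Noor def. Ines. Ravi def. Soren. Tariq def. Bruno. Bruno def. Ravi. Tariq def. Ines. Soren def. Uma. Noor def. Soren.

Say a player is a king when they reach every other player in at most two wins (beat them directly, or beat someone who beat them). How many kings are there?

1

Noor cannot reach Bruno, Tariq in two steps.
Ines cannot reach Bruno, Tariq in two steps.
Bruno cannot reach Tariq in two steps.
Ravi cannot reach Tariq in two steps.
Soren cannot reach Tariq in two steps.
Uma cannot reach Tariq in two steps.
Elif cannot reach Tariq in two steps.
Farid cannot reach Bruno, Tariq in two steps.
Tariq reaches everyone (king).
Kings: Tariq — 1.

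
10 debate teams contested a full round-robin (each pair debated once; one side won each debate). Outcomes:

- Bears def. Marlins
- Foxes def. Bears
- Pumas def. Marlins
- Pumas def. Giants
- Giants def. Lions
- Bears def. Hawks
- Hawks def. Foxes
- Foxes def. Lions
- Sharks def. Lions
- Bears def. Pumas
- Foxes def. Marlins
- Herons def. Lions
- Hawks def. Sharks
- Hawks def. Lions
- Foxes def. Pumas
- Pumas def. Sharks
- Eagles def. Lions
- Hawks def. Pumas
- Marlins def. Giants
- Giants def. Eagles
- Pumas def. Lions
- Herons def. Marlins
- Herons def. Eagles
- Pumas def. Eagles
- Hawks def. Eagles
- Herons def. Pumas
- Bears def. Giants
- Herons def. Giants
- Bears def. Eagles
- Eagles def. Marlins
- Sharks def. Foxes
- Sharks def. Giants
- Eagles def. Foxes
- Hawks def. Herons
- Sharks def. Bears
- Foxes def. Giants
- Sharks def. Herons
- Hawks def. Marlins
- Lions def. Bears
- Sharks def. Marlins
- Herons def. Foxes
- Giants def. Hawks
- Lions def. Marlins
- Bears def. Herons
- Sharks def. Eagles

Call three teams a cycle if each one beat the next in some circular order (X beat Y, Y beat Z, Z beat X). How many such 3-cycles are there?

Win totals: Lions 2, Bears 6, Herons 6, Marlins 1, Hawks 7, Pumas 5, Giants 3, Sharks 7, Foxes 5, Eagles 3.
A team with w wins dominates both others in C(w,2) triples; summing gives 1 + 15 + 15 + 0 + 21 + 10 + 3 + 21 + 10 + 3 = 99 transitive triples.
Total triples C(10,3) = 120, so cyclic triples = 120 − 99 = 21.

21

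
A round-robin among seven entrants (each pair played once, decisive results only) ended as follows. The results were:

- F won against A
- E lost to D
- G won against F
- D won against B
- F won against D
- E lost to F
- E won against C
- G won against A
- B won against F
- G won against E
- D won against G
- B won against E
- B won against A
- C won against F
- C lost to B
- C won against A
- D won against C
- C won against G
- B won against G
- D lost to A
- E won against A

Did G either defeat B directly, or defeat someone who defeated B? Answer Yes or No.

G did not beat B directly.
G beat A, E, F, but each of them lost to B. No two-step path.

No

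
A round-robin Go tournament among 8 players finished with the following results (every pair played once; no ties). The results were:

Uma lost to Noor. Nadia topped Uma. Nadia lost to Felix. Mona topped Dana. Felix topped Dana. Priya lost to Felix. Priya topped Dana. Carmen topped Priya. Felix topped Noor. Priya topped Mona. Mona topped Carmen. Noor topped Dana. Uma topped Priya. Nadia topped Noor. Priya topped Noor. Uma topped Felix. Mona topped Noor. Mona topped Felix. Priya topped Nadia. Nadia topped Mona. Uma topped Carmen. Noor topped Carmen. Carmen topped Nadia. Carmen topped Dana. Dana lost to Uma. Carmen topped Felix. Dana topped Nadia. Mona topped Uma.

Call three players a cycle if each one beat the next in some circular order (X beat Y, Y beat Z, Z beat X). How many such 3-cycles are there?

Win totals: Uma 4, Nadia 3, Priya 4, Noor 3, Dana 1, Felix 4, Carmen 4, Mona 5.
A player with w wins dominates both others in C(w,2) triples; summing gives 6 + 3 + 6 + 3 + 0 + 6 + 6 + 10 = 40 transitive triples.
Total triples C(8,3) = 56, so cyclic triples = 56 − 40 = 16.

16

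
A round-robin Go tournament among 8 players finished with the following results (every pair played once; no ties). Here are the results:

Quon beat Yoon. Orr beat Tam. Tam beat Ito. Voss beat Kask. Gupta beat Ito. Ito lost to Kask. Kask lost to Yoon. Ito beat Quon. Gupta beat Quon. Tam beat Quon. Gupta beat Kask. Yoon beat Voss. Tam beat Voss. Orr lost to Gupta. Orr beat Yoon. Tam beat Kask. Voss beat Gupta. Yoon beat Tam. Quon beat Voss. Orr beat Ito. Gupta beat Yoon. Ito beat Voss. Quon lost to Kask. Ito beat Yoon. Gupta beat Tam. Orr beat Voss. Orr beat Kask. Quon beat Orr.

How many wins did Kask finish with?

Kask's results: beat Quon, Ito; lost to Voss, Tam, Orr, Gupta, Yoon.
That is 2 wins.

2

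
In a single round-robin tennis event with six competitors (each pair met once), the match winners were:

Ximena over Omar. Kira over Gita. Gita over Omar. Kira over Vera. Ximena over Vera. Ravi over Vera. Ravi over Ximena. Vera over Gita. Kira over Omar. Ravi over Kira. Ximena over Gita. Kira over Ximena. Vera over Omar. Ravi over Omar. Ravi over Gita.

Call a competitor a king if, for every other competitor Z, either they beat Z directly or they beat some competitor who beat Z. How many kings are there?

Ximena cannot reach Ravi, Kira in two steps.
Ravi reaches everyone (king).
Vera cannot reach Ximena, Ravi, Kira in two steps.
Omar cannot reach Ximena, Ravi, Vera, Gita, Kira in two steps.
Gita cannot reach Ximena, Ravi, Vera, Kira in two steps.
Kira cannot reach Ravi in two steps.
Kings: Ravi — 1.

1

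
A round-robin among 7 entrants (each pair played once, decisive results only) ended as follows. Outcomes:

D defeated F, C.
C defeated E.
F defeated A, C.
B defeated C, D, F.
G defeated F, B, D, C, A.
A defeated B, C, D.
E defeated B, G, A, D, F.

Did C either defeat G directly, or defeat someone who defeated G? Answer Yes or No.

Yes

C did not beat G directly.
C beat E. Of those, E beat G.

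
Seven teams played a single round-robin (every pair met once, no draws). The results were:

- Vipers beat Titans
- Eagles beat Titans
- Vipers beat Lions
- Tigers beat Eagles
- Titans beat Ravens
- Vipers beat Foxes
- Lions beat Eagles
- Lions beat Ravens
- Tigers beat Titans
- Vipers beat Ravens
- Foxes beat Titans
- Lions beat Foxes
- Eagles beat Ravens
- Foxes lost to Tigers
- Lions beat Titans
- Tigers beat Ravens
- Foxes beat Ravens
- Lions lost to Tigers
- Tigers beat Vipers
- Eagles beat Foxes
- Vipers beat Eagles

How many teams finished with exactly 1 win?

Win totals: Titans 1, Tigers 6, Eagles 3, Vipers 5, Foxes 2, Lions 4, Ravens 0.
Exactly 1: Titans — 1 team.

1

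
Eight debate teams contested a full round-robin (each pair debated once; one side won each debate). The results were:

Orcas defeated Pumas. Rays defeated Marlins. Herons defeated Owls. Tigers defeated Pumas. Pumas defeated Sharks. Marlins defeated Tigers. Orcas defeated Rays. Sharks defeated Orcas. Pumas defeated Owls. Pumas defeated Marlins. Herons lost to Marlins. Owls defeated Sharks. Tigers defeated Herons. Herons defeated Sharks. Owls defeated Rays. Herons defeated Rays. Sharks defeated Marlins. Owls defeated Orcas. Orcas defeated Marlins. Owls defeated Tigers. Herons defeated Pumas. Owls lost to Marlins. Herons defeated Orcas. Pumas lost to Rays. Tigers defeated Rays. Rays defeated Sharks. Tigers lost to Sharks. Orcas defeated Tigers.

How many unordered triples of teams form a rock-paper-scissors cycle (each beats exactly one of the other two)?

Win totals: Marlins 3, Owls 4, Herons 5, Tigers 3, Rays 3, Sharks 3, Pumas 3, Orcas 4.
A team with w wins dominates both others in C(w,2) triples; summing gives 3 + 6 + 10 + 3 + 3 + 3 + 3 + 6 = 37 transitive triples.
Total triples C(8,3) = 56, so cyclic triples = 56 − 37 = 19.

19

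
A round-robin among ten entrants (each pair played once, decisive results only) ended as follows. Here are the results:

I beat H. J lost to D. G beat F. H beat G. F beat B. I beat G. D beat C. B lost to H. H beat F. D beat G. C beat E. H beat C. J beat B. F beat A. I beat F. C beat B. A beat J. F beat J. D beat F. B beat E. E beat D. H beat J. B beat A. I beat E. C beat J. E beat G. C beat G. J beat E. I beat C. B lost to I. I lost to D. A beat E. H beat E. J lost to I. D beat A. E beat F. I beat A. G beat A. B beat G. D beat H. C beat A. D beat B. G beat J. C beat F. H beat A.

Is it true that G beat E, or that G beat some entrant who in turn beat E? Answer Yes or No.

Yes

G did not beat E directly.
G beat A, F, J. Of those, A beat E.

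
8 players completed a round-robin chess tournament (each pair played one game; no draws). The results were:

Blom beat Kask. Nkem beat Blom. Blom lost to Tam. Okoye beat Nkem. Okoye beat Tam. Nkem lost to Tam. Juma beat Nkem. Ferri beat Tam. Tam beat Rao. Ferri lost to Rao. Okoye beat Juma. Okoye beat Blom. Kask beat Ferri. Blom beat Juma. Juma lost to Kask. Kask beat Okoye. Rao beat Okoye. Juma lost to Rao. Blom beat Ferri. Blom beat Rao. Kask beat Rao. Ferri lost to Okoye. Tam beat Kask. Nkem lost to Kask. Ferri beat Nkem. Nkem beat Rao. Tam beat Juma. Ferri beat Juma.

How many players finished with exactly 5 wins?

Win totals: Kask 5, Rao 3, Blom 4, Juma 1, Tam 5, Nkem 2, Ferri 3, Okoye 5.
Exactly 5: Kask, Tam, Okoye — 3 players.

3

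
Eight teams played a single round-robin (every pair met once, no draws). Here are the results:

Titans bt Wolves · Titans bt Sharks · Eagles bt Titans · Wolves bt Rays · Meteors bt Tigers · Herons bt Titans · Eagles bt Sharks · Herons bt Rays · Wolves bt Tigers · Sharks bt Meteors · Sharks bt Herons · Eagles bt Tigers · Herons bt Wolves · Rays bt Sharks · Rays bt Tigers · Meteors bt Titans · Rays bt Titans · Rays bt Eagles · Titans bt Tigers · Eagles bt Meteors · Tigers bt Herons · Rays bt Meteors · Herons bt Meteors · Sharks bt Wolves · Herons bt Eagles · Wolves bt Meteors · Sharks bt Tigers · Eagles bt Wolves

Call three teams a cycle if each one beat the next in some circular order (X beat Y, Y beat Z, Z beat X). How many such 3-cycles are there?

13

Win totals: Titans 3, Herons 5, Tigers 1, Sharks 4, Rays 5, Eagles 5, Wolves 3, Meteors 2.
A team with w wins dominates both others in C(w,2) triples; summing gives 3 + 10 + 0 + 6 + 10 + 10 + 3 + 1 = 43 transitive triples.
Total triples C(8,3) = 56, so cyclic triples = 56 − 43 = 13.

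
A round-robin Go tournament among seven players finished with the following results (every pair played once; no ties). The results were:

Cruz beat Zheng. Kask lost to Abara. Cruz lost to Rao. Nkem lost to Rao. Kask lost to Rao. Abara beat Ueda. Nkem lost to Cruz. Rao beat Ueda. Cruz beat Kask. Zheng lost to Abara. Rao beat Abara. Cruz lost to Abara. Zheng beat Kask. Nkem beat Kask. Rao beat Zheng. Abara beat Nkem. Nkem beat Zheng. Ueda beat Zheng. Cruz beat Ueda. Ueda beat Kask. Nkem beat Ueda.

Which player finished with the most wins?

Rao

Win totals: Abara 5, Rao 6, Kask 0, Nkem 3, Ueda 2, Cruz 4, Zheng 1.
Rao leads with 6 wins (next highest: 5).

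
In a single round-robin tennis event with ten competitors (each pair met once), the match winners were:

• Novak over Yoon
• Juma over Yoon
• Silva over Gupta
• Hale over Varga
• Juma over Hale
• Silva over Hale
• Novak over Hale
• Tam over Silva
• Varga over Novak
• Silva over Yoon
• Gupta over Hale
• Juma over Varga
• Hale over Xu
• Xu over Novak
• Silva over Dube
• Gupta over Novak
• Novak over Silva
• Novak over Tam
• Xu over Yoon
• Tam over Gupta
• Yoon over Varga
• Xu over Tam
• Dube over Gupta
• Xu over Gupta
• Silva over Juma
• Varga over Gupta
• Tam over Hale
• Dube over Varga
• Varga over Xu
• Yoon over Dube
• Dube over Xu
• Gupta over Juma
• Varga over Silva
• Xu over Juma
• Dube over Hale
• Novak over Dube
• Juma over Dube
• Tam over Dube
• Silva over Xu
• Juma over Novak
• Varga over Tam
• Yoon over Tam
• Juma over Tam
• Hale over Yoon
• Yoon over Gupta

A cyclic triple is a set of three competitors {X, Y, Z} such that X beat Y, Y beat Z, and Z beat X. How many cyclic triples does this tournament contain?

36

Win totals: Varga 5, Xu 5, Yoon 4, Gupta 3, Tam 4, Novak 5, Hale 3, Dube 4, Juma 6, Silva 6.
A competitor with w wins dominates both others in C(w,2) triples; summing gives 10 + 10 + 6 + 3 + 6 + 10 + 3 + 6 + 15 + 15 = 84 transitive triples.
Total triples C(10,3) = 120, so cyclic triples = 120 − 84 = 36.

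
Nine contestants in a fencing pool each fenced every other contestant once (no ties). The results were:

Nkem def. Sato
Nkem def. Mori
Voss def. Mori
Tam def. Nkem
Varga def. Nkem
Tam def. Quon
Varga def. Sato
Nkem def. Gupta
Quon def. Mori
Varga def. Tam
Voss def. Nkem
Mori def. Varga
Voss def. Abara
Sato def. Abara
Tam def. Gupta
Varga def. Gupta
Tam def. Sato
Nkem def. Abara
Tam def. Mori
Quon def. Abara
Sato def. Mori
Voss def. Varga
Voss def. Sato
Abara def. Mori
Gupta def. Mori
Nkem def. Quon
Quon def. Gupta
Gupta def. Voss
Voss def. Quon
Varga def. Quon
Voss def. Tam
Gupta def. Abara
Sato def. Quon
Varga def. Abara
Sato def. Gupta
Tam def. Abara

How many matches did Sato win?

4

Sato's results: beat Mori, Gupta, Abara, Quon; lost to Nkem, Voss, Tam, Varga.
That is 4 wins.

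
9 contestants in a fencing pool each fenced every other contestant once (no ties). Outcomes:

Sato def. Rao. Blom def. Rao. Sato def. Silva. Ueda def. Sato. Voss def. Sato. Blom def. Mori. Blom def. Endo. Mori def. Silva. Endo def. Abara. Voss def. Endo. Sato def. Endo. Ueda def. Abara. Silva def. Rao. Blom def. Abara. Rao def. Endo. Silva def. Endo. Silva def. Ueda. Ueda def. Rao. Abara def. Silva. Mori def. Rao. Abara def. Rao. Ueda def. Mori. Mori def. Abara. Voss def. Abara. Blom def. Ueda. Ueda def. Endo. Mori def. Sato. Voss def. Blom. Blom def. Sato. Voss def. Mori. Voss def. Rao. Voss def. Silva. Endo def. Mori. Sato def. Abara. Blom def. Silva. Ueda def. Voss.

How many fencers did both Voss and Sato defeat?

Voss beat: Silva, Abara, Mori, Rao, Sato, Endo, Blom.
Sato beat: Silva, Abara, Rao, Endo.
Both beat: Silva, Abara, Rao, Endo — 4.

4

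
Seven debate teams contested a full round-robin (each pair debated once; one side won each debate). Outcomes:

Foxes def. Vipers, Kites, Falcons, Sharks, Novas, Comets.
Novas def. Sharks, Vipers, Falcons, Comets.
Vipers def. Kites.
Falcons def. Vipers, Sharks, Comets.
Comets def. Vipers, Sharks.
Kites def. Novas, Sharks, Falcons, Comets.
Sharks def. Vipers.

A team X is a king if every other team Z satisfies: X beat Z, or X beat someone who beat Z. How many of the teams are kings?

1

Comets cannot reach Falcons, Foxes, Novas in two steps.
Kites cannot reach Foxes in two steps.
Falcons cannot reach Foxes, Novas in two steps.
Sharks cannot reach Comets, Falcons, Foxes, Novas in two steps.
Foxes reaches everyone (king).
Vipers cannot reach Foxes in two steps.
Novas cannot reach Foxes in two steps.
Kings: Foxes — 1.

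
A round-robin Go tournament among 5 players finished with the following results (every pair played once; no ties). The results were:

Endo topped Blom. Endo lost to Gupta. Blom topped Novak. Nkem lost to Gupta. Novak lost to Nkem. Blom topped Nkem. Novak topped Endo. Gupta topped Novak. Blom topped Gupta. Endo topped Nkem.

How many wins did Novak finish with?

1

Novak's results: beat Endo; lost to Gupta, Nkem, Blom.
That is 1 win.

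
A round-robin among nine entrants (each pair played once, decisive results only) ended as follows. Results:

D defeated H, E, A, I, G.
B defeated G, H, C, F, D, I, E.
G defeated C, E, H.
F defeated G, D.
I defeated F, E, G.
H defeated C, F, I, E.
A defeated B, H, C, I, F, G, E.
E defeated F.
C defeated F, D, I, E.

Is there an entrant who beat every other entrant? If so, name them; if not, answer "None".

Highest win total is B with 7 (out of 8 possible).
B lost to A, so no entrant went undefeated.

None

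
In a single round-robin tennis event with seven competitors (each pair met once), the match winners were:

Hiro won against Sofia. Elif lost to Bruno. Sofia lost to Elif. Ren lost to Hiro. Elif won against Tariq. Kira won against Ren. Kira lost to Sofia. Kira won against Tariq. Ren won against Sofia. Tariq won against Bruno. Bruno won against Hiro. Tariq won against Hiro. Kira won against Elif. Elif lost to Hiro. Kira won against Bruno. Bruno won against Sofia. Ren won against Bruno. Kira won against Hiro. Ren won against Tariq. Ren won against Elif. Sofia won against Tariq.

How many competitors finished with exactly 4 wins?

Win totals: Sofia 2, Hiro 3, Kira 5, Ren 4, Tariq 2, Elif 2, Bruno 3.
Exactly 4: Ren — 1 competitor.

1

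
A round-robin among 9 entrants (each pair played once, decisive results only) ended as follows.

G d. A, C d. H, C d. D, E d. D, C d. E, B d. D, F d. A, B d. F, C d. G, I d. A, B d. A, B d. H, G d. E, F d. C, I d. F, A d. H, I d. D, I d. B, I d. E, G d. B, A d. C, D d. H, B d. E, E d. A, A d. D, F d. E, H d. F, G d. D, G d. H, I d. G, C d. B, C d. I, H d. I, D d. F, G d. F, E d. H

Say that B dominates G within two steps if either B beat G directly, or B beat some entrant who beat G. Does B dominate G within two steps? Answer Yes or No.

No

B did not beat G directly.
B beat A, D, E, F, H, but each of them lost to G. No two-step path.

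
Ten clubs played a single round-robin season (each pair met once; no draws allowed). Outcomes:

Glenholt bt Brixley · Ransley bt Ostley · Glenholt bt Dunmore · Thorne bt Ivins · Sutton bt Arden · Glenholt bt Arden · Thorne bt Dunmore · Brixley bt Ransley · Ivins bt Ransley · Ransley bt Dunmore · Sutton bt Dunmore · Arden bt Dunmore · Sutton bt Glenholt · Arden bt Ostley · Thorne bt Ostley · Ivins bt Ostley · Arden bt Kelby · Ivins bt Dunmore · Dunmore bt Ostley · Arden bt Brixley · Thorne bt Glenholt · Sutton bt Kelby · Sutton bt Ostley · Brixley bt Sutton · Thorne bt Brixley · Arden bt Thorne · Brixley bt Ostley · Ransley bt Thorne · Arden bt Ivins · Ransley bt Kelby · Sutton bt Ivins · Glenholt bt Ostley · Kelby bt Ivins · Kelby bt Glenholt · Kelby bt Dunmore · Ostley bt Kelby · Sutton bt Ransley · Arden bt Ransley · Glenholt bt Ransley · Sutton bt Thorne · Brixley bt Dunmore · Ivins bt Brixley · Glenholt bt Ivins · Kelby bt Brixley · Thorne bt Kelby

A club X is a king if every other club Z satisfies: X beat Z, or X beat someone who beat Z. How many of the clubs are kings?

Thorne reaches everyone (king).
Sutton reaches everyone (king).
Ransley cannot reach Sutton, Arden in two steps.
Glenholt reaches everyone (king).
Dunmore cannot reach Thorne, Sutton, Ransley, Glenholt, Brixley, Ivins, Arden in two steps.
Kelby cannot reach Thorne in two steps.
Ostley cannot reach Thorne, Sutton, Ransley, Arden in two steps.
Brixley reaches everyone (king).
Ivins cannot reach Glenholt, Arden in two steps.
Arden reaches everyone (king).
Kings: Thorne, Sutton, Glenholt, Brixley, Arden — 5.

5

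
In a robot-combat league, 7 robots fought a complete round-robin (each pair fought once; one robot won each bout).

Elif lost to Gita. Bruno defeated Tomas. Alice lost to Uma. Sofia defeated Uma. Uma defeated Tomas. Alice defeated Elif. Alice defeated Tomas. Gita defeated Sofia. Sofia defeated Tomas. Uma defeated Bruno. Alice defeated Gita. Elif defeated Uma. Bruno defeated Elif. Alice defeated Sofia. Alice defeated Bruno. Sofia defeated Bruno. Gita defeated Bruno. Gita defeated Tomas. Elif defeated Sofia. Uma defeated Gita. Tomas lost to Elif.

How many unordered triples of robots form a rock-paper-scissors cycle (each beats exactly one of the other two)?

6

Win totals: Alice 5, Bruno 2, Sofia 3, Uma 4, Elif 3, Gita 4, Tomas 0.
A robot with w wins dominates both others in C(w,2) triples; summing gives 10 + 1 + 3 + 6 + 3 + 6 + 0 = 29 transitive triples.
Total triples C(7,3) = 35, so cyclic triples = 35 − 29 = 6.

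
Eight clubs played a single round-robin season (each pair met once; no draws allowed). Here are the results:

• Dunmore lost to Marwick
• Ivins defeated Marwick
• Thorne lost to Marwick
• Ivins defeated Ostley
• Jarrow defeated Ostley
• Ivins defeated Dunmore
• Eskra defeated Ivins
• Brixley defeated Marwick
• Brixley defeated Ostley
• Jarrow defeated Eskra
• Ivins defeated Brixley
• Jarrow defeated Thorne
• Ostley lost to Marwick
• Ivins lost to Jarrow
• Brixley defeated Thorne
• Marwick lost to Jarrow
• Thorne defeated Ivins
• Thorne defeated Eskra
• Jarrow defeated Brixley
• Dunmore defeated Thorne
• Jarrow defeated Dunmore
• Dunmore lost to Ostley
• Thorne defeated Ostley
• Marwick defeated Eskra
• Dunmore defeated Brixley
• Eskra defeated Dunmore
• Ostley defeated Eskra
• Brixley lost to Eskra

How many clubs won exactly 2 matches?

Win totals: Brixley 3, Jarrow 7, Dunmore 2, Ivins 4, Eskra 3, Marwick 4, Thorne 3, Ostley 2.
Exactly 2: Dunmore, Ostley — 2 clubs.

2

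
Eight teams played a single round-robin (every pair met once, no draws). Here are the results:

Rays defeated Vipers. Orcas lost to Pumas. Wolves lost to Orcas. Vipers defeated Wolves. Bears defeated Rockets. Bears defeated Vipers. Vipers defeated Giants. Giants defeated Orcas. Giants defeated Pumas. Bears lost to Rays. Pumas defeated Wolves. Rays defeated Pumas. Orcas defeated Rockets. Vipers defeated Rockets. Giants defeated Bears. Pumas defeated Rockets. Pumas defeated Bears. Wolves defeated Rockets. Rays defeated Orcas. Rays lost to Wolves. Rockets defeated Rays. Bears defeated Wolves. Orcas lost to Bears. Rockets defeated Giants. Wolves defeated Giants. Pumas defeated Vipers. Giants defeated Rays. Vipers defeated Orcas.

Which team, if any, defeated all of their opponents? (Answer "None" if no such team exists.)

None

Highest win total is Pumas with 5 (out of 7 possible).
Pumas lost to Rays, Giants, so no team went undefeated.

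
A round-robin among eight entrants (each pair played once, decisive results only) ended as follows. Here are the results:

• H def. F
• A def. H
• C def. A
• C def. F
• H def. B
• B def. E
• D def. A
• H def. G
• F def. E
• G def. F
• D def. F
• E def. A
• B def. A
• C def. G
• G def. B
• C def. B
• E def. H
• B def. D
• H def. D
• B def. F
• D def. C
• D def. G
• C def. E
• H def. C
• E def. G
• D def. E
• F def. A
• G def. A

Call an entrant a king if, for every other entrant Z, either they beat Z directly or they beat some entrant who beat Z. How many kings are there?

A cannot reach E in two steps.
B reaches everyone (king).
C reaches everyone (king).
D reaches everyone (king).
E reaches everyone (king).
F cannot reach B, C, D in two steps.
G cannot reach C in two steps.
H reaches everyone (king).
Kings: B, C, D, E, H — 5.

5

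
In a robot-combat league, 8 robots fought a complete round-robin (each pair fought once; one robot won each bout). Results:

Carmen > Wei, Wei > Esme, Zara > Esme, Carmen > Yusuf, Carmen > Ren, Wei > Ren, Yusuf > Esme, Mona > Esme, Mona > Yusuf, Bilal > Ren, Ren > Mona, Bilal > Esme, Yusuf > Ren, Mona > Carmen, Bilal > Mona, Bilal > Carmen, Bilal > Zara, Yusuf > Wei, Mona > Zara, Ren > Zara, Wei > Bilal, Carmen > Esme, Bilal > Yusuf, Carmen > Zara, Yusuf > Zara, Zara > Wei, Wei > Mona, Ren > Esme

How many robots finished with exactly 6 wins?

Win totals: Mona 4, Zara 2, Carmen 5, Bilal 6, Esme 0, Ren 3, Yusuf 4, Wei 4.
Exactly 6: Bilal — 1 robot.

1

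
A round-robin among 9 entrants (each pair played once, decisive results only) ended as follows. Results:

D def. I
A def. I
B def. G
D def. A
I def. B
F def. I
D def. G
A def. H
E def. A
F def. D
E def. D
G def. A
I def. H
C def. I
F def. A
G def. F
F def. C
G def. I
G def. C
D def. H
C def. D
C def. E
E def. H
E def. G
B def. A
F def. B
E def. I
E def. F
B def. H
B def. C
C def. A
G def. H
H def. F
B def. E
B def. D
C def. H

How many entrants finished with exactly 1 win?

1

Win totals: A 2, B 6, C 5, D 4, E 6, F 5, G 5, H 1, I 2.
Exactly 1: H — 1 entrant.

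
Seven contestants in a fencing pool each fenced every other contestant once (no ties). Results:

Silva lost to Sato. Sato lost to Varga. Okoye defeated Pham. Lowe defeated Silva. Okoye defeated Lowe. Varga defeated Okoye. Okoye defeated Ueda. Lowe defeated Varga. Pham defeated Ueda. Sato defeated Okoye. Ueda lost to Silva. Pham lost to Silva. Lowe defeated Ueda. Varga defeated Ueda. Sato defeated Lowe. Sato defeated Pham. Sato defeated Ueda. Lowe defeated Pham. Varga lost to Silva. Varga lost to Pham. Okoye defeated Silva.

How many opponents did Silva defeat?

Silva's results: beat Ueda, Varga, Pham; lost to Sato, Okoye, Lowe.
That is 3 wins.

3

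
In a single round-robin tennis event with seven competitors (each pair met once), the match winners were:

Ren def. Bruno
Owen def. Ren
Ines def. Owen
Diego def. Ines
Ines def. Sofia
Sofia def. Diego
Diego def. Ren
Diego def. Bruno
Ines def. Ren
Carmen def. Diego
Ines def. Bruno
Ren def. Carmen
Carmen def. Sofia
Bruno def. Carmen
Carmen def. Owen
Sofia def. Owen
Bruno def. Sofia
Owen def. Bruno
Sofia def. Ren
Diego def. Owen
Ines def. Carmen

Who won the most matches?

Ines

Win totals: Owen 2, Bruno 2, Ines 5, Carmen 3, Sofia 3, Diego 4, Ren 2.
Ines leads with 5 wins (next highest: 4).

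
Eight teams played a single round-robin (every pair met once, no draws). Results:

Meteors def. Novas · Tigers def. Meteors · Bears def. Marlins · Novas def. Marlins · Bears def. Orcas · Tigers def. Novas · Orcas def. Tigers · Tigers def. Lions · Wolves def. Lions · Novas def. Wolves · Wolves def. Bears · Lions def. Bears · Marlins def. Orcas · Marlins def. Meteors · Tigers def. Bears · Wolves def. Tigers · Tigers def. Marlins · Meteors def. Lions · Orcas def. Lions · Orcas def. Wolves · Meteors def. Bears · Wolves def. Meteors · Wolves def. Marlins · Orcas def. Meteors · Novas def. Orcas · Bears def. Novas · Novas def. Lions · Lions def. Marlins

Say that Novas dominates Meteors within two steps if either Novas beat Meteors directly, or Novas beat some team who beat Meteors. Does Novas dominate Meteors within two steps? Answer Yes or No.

Novas did not beat Meteors directly.
Novas beat Orcas, Marlins, Lions, Wolves. Of those, Orcas beat Meteors.

Yes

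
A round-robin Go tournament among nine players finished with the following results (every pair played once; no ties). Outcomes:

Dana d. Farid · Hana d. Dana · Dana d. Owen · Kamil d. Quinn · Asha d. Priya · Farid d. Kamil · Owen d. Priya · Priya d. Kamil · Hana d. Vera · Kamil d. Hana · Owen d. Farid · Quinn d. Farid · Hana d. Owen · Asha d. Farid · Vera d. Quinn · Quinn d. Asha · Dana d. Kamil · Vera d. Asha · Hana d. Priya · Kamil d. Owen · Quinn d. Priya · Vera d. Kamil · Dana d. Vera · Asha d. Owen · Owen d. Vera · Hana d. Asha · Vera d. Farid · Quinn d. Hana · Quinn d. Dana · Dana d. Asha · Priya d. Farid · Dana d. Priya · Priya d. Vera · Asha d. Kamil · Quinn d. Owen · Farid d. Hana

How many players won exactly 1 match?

0

Win totals: Quinn 6, Asha 4, Priya 3, Owen 3, Dana 6, Vera 4, Kamil 3, Farid 2, Hana 5.
No player has exactly 1 wins.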